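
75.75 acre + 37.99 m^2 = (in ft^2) 3.3e+06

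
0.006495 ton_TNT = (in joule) 2.718e+07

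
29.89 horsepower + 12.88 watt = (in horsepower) 29.91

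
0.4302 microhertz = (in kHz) 4.302e-10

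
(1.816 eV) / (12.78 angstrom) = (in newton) 2.277e-10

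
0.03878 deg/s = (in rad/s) 0.0006768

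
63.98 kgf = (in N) 627.4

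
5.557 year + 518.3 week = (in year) 15.5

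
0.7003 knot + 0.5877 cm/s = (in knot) 0.7117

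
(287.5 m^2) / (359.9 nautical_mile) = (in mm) 0.4313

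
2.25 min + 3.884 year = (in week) 202.5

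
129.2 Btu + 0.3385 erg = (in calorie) 3.258e+04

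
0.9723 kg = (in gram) 972.3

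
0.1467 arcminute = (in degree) 0.002445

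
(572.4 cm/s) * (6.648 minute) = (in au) 1.526e-08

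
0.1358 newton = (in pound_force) 0.03053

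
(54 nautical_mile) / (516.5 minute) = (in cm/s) 322.7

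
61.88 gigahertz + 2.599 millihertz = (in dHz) 6.188e+11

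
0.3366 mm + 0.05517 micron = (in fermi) 3.367e+11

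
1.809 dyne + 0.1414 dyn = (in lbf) 4.385e-06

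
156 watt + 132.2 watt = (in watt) 288.2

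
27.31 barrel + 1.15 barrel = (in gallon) 1195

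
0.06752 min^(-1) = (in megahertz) 1.125e-09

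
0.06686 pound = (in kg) 0.03033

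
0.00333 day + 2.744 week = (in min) 2.766e+04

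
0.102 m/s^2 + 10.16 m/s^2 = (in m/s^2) 10.26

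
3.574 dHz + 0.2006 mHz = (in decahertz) 0.03576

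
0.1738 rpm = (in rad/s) 0.0182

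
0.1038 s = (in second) 0.1038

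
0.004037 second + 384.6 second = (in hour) 0.1068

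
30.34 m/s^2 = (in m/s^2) 30.34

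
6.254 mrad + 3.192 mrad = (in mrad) 9.446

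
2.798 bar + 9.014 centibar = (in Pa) 2.888e+05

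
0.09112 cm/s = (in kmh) 0.00328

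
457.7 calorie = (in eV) 1.195e+22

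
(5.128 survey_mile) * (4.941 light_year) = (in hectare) 3.858e+16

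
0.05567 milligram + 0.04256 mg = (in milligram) 0.09823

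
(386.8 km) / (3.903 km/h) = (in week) 0.5899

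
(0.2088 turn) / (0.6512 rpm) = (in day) 0.0002227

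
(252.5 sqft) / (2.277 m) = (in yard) 11.27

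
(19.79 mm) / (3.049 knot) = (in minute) 0.0002103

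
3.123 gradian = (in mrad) 49.06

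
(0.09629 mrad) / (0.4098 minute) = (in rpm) 3.74e-05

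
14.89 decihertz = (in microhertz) 1.489e+06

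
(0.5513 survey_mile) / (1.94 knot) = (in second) 889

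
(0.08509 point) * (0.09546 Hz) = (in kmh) 1.032e-05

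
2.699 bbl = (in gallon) 113.4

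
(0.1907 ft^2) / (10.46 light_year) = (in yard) 1.958e-19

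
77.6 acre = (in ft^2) 3.38e+06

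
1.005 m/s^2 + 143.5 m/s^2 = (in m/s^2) 144.5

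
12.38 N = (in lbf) 2.783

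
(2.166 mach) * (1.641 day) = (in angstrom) 1.046e+18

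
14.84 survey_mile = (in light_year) 2.524e-12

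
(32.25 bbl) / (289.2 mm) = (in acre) 0.004381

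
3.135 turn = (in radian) 19.7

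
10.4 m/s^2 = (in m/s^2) 10.4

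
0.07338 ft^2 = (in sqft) 0.07338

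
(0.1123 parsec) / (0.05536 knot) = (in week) 2.012e+11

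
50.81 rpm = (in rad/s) 5.321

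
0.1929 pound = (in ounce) 3.086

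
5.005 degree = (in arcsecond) 1.802e+04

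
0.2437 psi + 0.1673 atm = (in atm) 0.1839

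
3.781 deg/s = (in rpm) 0.6302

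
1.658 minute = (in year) 3.154e-06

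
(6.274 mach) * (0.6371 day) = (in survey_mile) 7.307e+04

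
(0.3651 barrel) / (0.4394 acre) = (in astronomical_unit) 2.182e-16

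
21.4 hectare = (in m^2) 2.14e+05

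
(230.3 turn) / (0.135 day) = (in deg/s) 7.108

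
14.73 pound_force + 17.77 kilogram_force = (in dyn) 2.398e+07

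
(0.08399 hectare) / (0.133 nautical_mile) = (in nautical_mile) 0.001841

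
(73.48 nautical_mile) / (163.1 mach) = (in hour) 0.0006807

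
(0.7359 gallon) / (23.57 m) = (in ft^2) 0.001272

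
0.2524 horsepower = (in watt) 188.2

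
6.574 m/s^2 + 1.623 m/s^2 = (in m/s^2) 8.197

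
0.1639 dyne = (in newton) 1.639e-06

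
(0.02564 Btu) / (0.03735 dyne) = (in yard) 7.921e+07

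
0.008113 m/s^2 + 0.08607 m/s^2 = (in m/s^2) 0.09418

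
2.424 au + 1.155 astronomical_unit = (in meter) 5.354e+11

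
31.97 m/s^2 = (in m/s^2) 31.97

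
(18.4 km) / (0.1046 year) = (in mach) 1.638e-05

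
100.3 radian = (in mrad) 1.003e+05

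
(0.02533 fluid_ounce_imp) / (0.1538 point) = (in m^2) 0.01326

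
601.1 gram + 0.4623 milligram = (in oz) 21.2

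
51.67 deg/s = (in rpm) 8.612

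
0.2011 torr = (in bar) 0.0002681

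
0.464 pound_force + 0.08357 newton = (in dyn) 2.148e+05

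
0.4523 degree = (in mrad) 7.894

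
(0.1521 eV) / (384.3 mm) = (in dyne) 6.341e-15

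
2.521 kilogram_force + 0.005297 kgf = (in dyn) 2.477e+06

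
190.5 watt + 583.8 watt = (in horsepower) 1.038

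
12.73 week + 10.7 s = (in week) 12.73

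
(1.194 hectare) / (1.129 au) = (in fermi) 7.069e+07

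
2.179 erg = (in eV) 1.36e+12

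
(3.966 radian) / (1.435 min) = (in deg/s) 2.639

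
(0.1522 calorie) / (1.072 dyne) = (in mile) 36.91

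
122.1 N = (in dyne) 1.221e+07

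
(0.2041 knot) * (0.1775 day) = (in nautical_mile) 0.8695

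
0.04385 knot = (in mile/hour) 0.05046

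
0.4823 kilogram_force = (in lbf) 1.063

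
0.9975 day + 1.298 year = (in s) 4.102e+07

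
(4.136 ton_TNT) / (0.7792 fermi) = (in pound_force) 4.993e+24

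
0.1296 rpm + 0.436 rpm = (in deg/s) 3.394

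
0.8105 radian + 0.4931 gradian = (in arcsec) 1.688e+05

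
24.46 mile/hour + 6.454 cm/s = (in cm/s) 1100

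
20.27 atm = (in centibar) 2054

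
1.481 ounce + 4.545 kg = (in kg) 4.587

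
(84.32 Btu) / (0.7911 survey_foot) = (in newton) 3.689e+05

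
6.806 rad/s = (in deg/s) 390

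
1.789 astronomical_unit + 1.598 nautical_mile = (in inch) 1.054e+13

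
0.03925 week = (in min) 395.6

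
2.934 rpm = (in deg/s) 17.6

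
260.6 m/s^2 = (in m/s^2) 260.6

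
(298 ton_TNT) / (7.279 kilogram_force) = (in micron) 1.747e+16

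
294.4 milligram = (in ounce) 0.01038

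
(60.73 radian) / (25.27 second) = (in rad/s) 2.403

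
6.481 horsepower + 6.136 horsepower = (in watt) 9408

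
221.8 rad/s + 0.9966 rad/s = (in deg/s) 1.277e+04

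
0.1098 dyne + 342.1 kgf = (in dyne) 3.355e+08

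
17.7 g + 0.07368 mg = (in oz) 0.6244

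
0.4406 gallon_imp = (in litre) 2.003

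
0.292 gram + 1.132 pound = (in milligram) 5.138e+05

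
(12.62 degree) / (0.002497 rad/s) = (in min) 1.47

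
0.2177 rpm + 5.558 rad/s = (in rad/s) 5.581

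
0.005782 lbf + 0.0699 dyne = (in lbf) 0.005782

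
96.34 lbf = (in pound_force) 96.34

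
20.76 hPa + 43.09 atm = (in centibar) 4368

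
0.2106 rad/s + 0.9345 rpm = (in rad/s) 0.3085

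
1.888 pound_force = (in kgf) 0.8564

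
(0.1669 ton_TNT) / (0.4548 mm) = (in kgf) 1.566e+11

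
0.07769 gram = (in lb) 0.0001713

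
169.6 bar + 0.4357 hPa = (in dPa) 1.696e+08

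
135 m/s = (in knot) 262.4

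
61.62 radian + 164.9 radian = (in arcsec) 4.672e+07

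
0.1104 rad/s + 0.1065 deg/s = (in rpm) 1.072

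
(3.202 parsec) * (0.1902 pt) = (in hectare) 6.63e+08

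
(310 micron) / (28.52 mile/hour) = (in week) 4.02e-11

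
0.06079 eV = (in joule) 9.74e-21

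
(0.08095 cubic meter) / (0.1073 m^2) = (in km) 0.0007544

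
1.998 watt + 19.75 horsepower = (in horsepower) 19.75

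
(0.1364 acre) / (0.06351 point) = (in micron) 2.464e+13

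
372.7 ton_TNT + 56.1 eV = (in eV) 9.733e+30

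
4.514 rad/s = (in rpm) 43.11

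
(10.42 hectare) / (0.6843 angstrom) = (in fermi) 1.523e+30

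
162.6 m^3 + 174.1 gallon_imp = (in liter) 1.634e+05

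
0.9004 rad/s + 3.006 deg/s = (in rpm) 9.099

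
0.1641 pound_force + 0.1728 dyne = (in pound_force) 0.1641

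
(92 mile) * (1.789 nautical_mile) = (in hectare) 4.906e+04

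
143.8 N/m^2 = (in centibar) 0.1438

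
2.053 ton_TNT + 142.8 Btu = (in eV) 5.361e+28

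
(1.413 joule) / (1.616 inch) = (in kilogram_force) 3.51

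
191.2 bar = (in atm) 188.7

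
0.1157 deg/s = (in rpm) 0.01928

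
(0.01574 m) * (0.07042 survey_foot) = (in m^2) 0.0003378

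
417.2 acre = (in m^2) 1.688e+06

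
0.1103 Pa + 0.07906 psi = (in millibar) 5.452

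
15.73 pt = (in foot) 0.01821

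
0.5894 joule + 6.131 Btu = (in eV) 4.038e+22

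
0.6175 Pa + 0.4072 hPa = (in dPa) 413.4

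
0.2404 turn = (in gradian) 96.16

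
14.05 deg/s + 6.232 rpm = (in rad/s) 0.8978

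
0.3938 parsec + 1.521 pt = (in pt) 3.444e+19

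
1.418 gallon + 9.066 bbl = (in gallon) 382.2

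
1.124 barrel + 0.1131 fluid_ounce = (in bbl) 1.124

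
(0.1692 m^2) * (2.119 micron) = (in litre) 0.0003585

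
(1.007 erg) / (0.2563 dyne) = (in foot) 0.1289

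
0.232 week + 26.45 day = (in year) 0.07692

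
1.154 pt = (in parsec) 1.319e-20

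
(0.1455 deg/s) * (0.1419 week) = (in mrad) 2.179e+05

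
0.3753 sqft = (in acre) 8.616e-06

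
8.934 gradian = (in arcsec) 2.895e+04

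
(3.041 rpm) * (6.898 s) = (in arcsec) 4.531e+05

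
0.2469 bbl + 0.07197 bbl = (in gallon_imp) 11.15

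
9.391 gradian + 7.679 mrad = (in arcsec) 3.201e+04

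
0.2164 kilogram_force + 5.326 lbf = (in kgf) 2.632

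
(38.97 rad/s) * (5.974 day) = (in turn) 3.201e+06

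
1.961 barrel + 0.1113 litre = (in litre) 311.9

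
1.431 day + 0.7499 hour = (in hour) 35.09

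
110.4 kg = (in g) 1.104e+05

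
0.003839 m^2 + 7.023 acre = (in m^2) 2.842e+04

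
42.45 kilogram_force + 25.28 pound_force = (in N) 528.7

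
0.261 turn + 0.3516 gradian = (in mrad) 1645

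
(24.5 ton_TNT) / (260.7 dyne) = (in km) 3.932e+10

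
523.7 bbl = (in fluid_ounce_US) 2.815e+06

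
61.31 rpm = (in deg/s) 367.9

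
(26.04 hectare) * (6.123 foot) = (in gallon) 1.284e+08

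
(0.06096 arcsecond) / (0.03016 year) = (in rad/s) 3.107e-13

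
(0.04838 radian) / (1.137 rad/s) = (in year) 1.349e-09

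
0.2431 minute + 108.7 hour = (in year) 0.01241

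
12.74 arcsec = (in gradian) 0.003932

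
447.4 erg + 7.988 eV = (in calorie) 1.069e-05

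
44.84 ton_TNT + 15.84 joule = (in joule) 1.876e+11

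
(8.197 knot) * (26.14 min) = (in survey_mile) 4.11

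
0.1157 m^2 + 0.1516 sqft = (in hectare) 1.298e-05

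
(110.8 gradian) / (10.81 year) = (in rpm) 4.875e-08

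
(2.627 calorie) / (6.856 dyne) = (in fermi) 1.603e+20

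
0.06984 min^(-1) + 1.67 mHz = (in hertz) 0.002834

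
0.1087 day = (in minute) 156.5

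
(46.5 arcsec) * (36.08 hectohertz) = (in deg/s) 46.6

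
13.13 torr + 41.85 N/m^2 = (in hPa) 17.92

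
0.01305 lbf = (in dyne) 5805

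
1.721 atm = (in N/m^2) 1.744e+05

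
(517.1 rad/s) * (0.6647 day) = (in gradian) 1.891e+09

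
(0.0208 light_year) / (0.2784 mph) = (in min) 2.635e+13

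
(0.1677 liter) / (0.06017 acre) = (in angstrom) 6887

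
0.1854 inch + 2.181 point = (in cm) 0.5479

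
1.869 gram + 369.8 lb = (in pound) 369.8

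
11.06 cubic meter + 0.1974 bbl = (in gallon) 2930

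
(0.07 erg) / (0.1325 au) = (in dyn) 3.531e-14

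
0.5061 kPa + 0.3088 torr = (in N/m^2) 547.3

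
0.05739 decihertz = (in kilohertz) 5.739e-06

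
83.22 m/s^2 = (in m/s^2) 83.22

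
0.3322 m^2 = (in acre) 8.209e-05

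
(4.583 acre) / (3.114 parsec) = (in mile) 1.199e-16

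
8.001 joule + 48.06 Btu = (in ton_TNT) 1.212e-05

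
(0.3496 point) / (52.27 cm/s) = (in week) 3.901e-10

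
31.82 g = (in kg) 0.03182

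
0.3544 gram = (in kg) 0.0003544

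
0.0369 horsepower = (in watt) 27.52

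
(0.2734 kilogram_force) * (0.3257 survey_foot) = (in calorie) 0.06362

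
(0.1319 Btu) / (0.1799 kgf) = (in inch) 3106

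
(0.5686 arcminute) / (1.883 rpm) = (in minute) 1.398e-05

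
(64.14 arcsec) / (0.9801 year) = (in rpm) 9.607e-11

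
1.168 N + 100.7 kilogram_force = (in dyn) 9.887e+07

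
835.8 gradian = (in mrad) 1.313e+04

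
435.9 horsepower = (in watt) 3.251e+05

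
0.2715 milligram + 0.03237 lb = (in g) 14.68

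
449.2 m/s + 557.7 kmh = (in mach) 1.774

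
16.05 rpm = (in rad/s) 1.681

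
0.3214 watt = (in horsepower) 0.000431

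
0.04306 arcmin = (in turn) 1.994e-06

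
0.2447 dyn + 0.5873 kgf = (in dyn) 5.759e+05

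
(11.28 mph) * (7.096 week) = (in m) 2.164e+07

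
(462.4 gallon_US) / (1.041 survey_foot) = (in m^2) 5.517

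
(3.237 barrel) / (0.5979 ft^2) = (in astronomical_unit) 6.193e-11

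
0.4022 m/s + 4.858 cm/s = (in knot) 0.8762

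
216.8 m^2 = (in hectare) 0.02168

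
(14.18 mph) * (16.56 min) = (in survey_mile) 3.914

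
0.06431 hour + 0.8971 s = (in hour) 0.06456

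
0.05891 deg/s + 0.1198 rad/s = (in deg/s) 6.923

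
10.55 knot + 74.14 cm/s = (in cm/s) 616.9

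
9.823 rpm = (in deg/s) 58.94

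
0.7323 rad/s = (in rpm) 6.993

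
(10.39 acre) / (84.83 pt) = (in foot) 4.61e+06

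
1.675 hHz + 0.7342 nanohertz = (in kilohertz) 0.1675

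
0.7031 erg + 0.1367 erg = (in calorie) 2.007e-08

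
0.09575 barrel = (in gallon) 4.021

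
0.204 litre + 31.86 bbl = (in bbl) 31.86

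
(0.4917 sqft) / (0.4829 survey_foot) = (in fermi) 3.104e+14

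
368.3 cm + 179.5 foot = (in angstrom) 5.839e+11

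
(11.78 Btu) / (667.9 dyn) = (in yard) 2.035e+06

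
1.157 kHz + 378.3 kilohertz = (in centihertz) 3.795e+07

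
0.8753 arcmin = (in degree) 0.01459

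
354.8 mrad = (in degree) 20.33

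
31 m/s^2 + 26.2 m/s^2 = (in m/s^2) 57.2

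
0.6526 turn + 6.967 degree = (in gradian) 268.8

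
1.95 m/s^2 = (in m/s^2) 1.95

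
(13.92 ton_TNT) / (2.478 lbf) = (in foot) 1.734e+10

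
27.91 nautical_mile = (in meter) 5.169e+04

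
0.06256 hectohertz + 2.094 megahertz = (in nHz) 2.094e+15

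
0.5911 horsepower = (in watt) 440.8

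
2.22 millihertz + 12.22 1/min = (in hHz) 0.002059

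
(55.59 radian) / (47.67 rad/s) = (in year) 3.698e-08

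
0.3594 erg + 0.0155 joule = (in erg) 1.55e+05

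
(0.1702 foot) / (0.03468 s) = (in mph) 3.346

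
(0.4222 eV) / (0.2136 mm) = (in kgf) 3.229e-17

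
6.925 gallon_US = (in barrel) 0.1649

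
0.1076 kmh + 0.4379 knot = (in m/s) 0.2552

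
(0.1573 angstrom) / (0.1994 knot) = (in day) 1.775e-15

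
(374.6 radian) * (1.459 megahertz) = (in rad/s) 5.465e+08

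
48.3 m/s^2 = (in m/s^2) 48.3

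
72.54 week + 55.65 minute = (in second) 4.388e+07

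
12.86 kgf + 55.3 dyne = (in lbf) 28.35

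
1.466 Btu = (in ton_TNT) 3.697e-07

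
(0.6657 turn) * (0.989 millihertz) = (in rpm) 0.0395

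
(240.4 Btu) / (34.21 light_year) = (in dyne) 7.837e-08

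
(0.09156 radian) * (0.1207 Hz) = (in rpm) 0.1055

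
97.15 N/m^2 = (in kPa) 0.09715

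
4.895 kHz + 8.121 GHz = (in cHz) 8.121e+11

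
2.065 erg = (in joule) 2.065e-07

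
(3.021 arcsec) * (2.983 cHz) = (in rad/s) 4.369e-07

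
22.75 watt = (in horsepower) 0.03051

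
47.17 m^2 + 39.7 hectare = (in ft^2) 4.274e+06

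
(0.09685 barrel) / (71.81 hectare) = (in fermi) 2.144e+07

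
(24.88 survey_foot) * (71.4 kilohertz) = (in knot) 1.053e+06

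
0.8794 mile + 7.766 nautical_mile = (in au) 1.056e-07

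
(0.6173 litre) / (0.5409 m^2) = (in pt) 3.235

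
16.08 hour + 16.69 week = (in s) 1.015e+07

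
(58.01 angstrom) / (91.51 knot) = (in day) 1.426e-15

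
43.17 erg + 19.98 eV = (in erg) 43.17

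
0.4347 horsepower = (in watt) 324.2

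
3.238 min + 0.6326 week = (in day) 4.43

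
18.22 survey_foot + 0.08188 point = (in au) 3.712e-11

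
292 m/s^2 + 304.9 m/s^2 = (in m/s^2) 596.9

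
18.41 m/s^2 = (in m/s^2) 18.41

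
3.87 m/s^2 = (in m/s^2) 3.87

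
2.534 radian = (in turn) 0.4033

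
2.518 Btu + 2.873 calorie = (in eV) 1.666e+22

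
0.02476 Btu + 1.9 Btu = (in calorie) 485.4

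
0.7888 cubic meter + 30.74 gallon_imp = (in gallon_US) 245.3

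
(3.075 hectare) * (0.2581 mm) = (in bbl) 49.92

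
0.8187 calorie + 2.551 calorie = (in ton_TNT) 3.37e-09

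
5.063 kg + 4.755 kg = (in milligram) 9.818e+06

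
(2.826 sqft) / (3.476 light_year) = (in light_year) 8.439e-34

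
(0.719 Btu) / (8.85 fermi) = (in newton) 8.572e+16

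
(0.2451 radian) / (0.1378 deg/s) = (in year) 3.232e-06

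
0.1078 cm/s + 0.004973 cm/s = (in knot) 0.002192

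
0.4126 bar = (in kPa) 41.26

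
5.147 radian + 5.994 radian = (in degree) 638.3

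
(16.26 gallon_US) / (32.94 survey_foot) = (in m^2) 0.00613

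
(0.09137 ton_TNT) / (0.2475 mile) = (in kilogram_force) 9.787e+04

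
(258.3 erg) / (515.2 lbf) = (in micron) 0.01127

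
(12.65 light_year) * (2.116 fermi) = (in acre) 0.06258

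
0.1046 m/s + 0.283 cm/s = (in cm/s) 10.74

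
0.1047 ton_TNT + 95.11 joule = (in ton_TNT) 0.1047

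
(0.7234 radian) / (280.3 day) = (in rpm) 2.852e-07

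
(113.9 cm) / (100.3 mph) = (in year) 8.055e-10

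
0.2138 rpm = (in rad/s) 0.02239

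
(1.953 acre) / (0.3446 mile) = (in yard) 15.59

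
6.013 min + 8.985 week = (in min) 9.057e+04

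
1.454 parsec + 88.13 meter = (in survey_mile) 2.788e+13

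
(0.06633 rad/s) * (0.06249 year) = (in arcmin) 4.494e+08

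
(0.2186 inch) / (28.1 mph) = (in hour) 1.228e-07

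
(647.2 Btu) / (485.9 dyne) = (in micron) 1.405e+14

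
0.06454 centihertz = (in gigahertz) 6.454e-13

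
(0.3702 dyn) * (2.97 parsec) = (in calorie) 8.109e+10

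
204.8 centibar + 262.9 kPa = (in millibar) 4677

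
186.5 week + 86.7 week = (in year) 5.239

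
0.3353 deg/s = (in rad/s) 0.005852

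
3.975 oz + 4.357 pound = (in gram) 2089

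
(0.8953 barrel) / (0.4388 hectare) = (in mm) 0.03244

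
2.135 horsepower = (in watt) 1592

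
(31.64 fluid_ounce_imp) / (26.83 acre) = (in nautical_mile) 4.471e-12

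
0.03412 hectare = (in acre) 0.08431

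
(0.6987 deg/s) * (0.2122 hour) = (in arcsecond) 1.922e+06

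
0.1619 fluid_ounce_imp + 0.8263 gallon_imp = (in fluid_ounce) 127.2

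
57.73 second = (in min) 0.9622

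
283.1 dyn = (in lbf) 0.0006364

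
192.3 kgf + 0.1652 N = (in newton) 1886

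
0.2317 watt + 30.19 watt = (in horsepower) 0.0408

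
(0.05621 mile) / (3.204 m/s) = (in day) 0.0003268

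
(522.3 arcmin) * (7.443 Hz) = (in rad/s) 1.131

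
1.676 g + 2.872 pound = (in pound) 2.876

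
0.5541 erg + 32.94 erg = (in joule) 3.349e-06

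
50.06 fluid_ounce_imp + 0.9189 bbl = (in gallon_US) 38.97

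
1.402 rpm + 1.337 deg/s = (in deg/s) 9.749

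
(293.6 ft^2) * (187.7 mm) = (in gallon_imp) 1126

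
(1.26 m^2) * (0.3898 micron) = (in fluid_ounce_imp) 0.01729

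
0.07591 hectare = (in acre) 0.1876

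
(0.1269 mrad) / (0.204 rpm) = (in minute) 9.9e-05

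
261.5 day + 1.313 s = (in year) 0.7164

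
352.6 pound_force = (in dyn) 1.568e+08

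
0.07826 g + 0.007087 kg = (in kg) 0.007165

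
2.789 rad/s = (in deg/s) 159.8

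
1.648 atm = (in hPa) 1670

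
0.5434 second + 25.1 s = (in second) 25.64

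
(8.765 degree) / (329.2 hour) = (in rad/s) 1.291e-07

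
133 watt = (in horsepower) 0.1784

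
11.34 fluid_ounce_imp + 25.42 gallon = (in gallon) 25.51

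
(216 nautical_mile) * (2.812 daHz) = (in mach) 3.304e+04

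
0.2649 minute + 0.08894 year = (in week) 4.638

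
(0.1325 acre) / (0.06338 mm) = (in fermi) 8.46e+21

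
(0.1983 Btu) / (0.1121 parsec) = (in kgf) 6.168e-15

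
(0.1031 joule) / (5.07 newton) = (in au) 1.359e-13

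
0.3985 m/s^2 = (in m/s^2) 0.3985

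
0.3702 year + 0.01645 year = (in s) 1.219e+07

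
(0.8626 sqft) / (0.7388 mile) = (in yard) 7.371e-05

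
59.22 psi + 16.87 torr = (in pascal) 4.106e+05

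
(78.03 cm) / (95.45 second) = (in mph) 0.01829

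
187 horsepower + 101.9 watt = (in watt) 1.395e+05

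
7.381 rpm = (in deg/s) 44.29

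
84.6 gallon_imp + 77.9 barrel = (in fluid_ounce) 4.318e+05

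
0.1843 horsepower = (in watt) 137.4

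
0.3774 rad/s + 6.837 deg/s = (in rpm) 4.743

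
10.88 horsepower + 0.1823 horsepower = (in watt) 8249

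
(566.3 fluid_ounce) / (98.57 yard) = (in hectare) 1.858e-08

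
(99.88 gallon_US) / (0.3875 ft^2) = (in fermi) 1.05e+16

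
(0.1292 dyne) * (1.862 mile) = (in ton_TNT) 9.253e-13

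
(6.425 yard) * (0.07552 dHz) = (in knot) 0.08624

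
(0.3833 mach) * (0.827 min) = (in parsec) 2.099e-13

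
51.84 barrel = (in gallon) 2177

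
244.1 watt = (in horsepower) 0.3273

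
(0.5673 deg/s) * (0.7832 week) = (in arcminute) 1.612e+07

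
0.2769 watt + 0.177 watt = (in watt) 0.4539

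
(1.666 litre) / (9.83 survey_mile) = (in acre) 2.602e-11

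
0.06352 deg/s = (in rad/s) 0.001109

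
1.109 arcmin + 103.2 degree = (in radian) 1.802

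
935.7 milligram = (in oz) 0.03301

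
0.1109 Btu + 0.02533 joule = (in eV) 7.305e+20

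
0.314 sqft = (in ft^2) 0.314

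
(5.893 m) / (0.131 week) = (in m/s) 7.438e-05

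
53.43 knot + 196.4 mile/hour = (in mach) 0.3386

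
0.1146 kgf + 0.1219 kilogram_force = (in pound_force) 0.5214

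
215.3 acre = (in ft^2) 9.378e+06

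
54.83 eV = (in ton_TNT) 2.1e-27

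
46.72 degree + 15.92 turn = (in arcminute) 3.467e+05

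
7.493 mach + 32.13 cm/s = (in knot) 4960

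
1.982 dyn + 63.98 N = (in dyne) 6.398e+06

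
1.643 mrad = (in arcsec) 338.9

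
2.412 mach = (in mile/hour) 1837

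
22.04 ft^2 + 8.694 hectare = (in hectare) 8.694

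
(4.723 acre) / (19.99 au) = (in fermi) 6.391e+06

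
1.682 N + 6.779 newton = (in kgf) 0.8628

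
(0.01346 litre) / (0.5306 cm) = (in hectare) 2.537e-07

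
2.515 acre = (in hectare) 1.018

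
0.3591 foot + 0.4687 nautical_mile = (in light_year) 9.176e-14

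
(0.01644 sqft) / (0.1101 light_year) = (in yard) 1.604e-18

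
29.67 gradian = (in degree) 26.7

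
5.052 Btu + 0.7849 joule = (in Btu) 5.053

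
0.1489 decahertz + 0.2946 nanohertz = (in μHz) 1.489e+06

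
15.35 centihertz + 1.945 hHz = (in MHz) 0.0001947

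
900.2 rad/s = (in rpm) 8596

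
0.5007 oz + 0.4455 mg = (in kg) 0.0142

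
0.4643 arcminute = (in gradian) 0.008598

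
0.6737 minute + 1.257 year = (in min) 6.607e+05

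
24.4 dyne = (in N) 0.000244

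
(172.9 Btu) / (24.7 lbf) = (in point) 4.706e+06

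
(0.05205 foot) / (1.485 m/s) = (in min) 0.0001781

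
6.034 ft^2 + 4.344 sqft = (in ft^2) 10.38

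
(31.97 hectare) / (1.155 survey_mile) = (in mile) 0.1069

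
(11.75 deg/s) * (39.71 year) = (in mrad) 2.568e+11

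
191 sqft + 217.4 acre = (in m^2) 8.798e+05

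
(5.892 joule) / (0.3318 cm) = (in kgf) 181.1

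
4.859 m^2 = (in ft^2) 52.3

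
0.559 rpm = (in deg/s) 3.354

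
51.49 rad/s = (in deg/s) 2950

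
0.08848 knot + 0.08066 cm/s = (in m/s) 0.04632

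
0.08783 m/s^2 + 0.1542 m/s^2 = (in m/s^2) 0.242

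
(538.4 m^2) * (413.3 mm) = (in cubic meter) 222.5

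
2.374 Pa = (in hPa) 0.02374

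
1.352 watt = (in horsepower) 0.001813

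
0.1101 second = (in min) 0.001835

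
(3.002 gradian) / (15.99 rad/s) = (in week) 4.876e-09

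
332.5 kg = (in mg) 3.325e+08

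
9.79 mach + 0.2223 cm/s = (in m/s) 3333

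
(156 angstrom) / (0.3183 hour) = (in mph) 3.045e-11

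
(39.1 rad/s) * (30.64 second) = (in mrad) 1.198e+06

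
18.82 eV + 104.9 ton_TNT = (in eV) 2.739e+30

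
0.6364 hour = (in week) 0.003788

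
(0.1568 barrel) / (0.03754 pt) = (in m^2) 1882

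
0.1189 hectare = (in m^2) 1189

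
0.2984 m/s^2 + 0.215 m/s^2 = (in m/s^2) 0.5134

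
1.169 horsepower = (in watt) 871.7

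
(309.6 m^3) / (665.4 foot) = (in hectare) 0.0001527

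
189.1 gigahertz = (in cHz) 1.891e+13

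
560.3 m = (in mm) 5.603e+05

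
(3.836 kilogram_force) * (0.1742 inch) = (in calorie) 0.03978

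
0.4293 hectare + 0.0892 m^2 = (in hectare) 0.4293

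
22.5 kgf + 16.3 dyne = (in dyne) 2.206e+07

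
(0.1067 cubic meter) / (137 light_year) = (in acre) 2.034e-23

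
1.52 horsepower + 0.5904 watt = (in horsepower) 1.521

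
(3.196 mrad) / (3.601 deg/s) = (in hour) 1.413e-05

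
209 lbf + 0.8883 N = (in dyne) 9.306e+07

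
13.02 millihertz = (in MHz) 1.302e-08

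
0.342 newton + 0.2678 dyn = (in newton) 0.342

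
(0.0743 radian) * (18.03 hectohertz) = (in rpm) 1279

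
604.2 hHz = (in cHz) 6.042e+06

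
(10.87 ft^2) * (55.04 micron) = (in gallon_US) 0.01468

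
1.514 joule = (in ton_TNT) 3.619e-10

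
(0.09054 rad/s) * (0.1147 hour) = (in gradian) 2380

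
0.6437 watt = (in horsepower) 0.0008632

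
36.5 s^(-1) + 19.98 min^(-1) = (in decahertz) 3.683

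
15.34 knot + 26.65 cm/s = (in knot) 15.86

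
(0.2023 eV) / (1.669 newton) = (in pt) 5.505e-17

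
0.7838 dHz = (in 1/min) 4.703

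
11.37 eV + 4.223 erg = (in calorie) 1.009e-07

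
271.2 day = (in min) 3.905e+05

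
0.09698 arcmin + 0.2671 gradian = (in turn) 0.0006722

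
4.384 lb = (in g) 1989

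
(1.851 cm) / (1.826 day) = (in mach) 3.446e-10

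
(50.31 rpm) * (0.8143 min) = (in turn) 40.97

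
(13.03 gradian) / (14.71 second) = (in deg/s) 0.7972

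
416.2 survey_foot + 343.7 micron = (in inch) 4994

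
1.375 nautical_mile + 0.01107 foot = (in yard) 2785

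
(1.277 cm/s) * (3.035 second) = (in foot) 0.1272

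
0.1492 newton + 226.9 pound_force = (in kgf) 102.9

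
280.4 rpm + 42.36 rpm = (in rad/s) 33.8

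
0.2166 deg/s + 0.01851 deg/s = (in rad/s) 0.004103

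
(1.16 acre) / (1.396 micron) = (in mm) 3.363e+12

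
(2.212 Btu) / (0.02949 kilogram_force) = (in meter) 8070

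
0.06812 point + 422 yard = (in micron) 3.859e+08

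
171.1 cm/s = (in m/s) 1.711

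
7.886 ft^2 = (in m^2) 0.7326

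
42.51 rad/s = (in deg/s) 2436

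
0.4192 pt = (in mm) 0.1479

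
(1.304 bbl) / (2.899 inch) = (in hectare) 0.0002816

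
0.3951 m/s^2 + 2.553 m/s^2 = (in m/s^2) 2.948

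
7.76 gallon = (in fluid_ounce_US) 993.3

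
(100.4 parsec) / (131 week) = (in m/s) 3.91e+10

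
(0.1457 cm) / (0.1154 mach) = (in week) 6.131e-11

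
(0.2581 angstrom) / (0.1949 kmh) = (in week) 7.883e-16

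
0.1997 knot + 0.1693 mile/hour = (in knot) 0.3468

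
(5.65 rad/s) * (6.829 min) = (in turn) 368.4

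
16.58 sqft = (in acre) 0.0003806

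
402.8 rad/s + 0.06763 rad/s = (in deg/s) 2.308e+04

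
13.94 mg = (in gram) 0.01394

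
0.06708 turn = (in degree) 24.15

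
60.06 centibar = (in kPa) 60.06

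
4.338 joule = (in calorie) 1.037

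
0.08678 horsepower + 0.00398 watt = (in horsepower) 0.08679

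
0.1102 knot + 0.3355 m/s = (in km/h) 1.412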